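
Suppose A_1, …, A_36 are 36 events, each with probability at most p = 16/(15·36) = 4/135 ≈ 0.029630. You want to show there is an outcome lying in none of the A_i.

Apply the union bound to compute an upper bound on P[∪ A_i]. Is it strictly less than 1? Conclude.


Union bound: P[∪_{i=1}^{36} A_i] ≤ Σ_i P[A_i] ≤ 36·p = 36·(4/135) = 16/15.
Numerically: 16/15 ≈ 1.066667.
Is 16/15 < 1? NO.
Since the bound 16/15 is ≥ 1, the union bound is uninformative here; it does NOT by itself certify existence.

36·p = 16/15 ≈ 1.066667; existence NOT certified by the union bound.


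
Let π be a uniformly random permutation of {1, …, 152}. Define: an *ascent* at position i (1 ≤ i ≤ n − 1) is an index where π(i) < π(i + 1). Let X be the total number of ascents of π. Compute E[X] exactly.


Write X = Σ X_I over i = 1, …, 151, with X_I the indicator of one ascent.
There are 151 indicators.
For each fixed i, the pair (π(i), π(i+1)) is a uniformly random ordered pair of distinct values from {1, …, 152}; by symmetry P[π(i) < π(i+1)] = 1/2.
By linearity: E[X] = 151 · (1/2) = (152 − 1) · (1/2) = 151/2 ≈ 75.500000.

E[X] = 151/2 = 75.500000.


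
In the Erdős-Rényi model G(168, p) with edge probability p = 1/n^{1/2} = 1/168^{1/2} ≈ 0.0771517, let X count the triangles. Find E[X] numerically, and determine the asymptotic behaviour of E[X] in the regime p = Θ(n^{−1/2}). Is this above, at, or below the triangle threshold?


Number of potential triangles: C(168, 3) = 776216.
Each occurs with probability p³ ≈ (0.0771517)³ ≈ 4.59236161e-04.
By linearity: E[X] = C(168, 3)·p³ ≈ 776216 · 4.59236161e-04 ≈ 356.466456.
Since α = 1/2 < 1, p = c/n^{1/2} ≫ 1/n is above the triangle threshold p ~ 1/n. Asymptotically E[X] ~ (c³/6)·n^{3(1−α)} = (1³/6)·n^{1.5} → ∞; triangles are abundant w.h.p.

E[X] ≈ 356.466456; in regime p = Θ(1/n^{1/2}) E[X] diverges (above the triangle threshold p ~ 1/n).


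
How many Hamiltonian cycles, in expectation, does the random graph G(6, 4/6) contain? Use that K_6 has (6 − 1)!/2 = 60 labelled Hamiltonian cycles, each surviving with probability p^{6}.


K_6 has (6 − 1)!/2 = 60 labelled Hamiltonian cycles.
For each such Hamiltonian cycle H, let X_H = 1 if all 6 edges of H are present in G. Then P[X_H = 1] = p^{6} = (2/3)^{6} = 64/729.
By linearity of expectation: E[X] = Σ_H E[X_H] = 60 · p^{6} = 60 · 64/729 = 1280/243.
Numerically: E[X] ≈ 5.2675.

E[X] = 60 · (2/3)^{6} = 1280/243 ≈ 5.2675.


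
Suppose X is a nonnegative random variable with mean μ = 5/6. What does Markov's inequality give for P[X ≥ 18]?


μ = E[X] = 5/6, a = 18.
Markov: P[X ≥ 18] ≤ μ/a = (5/6)/18 = 5/108.
Numerically: ≈ 0.046296.
(Since a = 18 > μ = 0.833333, the bound 5/108 is < 1 and informative.)

P[X ≥ 18] ≤ 5/108 ≈ 0.046296.


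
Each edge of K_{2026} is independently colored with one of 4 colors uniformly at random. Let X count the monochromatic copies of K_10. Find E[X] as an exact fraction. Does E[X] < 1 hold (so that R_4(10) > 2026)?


E[X] = C(2026, 10) · 4^{1 − 45} = 314029205130126398094885285 · 4^{−44} = 314029205130126398094885285/309485009821345068724781056.
As a reduced fraction: E[X] = 314029205130126398094885285/309485009821345068724781056 ≈ 1.015.
Is E[X] < 1? NO.
Since E[X] ≥ 1, the first-moment bound is inconclusive at n = 2026; it does NOT by itself certify R_4(10) > 2026.

E[X] = 314029205130126398094885285/309485009821345068724781056 ≈ 1.015; E[X] ≥ 1; first-moment method inconclusive here.


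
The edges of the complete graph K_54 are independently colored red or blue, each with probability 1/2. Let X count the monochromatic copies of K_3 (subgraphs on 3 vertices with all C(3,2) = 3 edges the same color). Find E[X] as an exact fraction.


Let X = Σ_S X_S over the C(54, 3) = 24804 subsets S of size 3, where X_S = 1 if the K_3 on S is monochromatic.
For a fixed S, the K_3 on S has C(3, 2) = 3 edges. P[all 3 edges red] = (1/2)^3, and likewise for blue, so P[monochromatic] = 2·(1/2)^3 = 2^{1 − 3} = 1/4.
By linearity: E[X] = C(54, 3) · 2^{1 − 3} = 24804 · 1/4 = 6201.
Numerically: E[X] ≈ 6201.0000.

E[X] = C(54,3)·2^(1−C(3,2)) = 6201 ≈ 6201.0000.


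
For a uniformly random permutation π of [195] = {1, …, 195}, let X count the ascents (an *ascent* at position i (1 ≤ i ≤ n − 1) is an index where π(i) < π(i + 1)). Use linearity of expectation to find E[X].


Write X = Σ X_I over i = 1, …, 194, with X_I the indicator of one ascent.
There are 194 indicators.
For each fixed i, the pair (π(i), π(i+1)) is a uniformly random ordered pair of distinct values from {1, …, 195}; by symmetry P[π(i) < π(i+1)] = 1/2.
By linearity: E[X] = 194 · (1/2) = (195 − 1) · (1/2) = 97 ≈ 97.000.

E[X] = 97 = 97.000.


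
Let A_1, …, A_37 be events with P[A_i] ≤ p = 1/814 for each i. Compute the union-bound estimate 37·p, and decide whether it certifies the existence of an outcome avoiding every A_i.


Union bound: P[∪_{i=1}^{37} A_i] ≤ Σ_i P[A_i] ≤ 37·p = 37·(1/814) = 1/22.
Numerically: 1/22 ≈ 0.045455.
Is 1/22 < 1? YES.
Since P[∪ A_i] ≤ 1/22 < 1, the complement has P[∩ A_i^c] ≥ 1 − 1/22 = 21/22 > 0, so some outcome avoids every A_i.

37·p = 1/22 ≈ 0.045455; existence CERTIFIED by the union bound.


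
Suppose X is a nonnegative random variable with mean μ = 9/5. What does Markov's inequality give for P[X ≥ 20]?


μ = E[X] = 9/5, a = 20.
Markov: P[X ≥ 20] ≤ μ/a = (9/5)/20 = 9/100.
Numerically: ≈ 0.0900.
(Since a = 20 > μ = 1.8000, the bound 9/100 is < 1 and informative.)

P[X ≥ 20] ≤ 9/100 ≈ 0.0900.


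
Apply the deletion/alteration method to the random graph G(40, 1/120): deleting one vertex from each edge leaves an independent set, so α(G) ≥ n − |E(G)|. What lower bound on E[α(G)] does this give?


E[|E(G)|] = C(40, 2)·p = 780 · (1/120) = 13/2.
E[α(G)] ≥ n − E[|E(G)|] = 40 − 13/2 = 67/2.
Numerically: ≈ 33.50000.
(This is only a lower bound; the true E[α(G)] may be larger.)

E[α(G)] ≥ 67/2 ≈ 33.50000.


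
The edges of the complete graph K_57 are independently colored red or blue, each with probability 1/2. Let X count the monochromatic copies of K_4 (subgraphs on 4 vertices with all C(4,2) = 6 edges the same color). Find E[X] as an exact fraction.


Let X = Σ_S X_S over the C(57, 4) = 395010 subsets S of size 4, where X_S = 1 if the K_4 on S is monochromatic.
For a fixed S, the K_4 on S has C(4, 2) = 6 edges. P[all 6 edges red] = (1/2)^6, and likewise for blue, so P[monochromatic] = 2·(1/2)^6 = 2^{1 − 6} = 1/32.
By linearity: E[X] = C(57, 4) · 2^{1 − 6} = 395010 · 1/32 = 197505/16.
Numerically: E[X] ≈ 12344.0625.

E[X] = C(57,4)·2^(1−C(4,2)) = 197505/16 ≈ 12344.0625.


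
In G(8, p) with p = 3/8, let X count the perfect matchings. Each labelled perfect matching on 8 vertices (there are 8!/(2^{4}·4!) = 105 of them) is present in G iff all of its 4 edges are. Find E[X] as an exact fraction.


K_8 has 8!/(2^{4}·4!) = 105 labelled perfect matchings.
For each such perfect matching H, let X_H = 1 if all 4 edges of H are present in G. Then P[X_H = 1] = p^{4} = (3/8)^{4} = 81/4096.
By linearity of expectation: E[X] = Σ_H E[X_H] = 105 · p^{4} = 105 · 81/4096 = 8505/4096.
Numerically: E[X] ≈ 2.0764.

E[X] = 105 · (3/8)^{4} = 8505/4096 ≈ 2.0764.


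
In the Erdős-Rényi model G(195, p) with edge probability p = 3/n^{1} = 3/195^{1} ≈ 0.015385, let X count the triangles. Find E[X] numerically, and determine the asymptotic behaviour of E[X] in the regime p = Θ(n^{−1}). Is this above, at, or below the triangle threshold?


Number of potential triangles: C(195, 3) = 1216865.
Each occurs with probability p³ ≈ (0.015385)³ ≈ 3.6413291e-06.
By linearity: E[X] = C(195, 3)·p³ ≈ 1216865 · 3.6413291e-06 ≈ 4.43101.
Here α = 1, so p = 3/n is exactly at the triangle threshold p ~ 1/n. Asymptotically E[X] → c³/6 = 3³/6 = 9/2 ≈ 4.50000, a bounded constant. In this regime the triangle count is asymptotically Poisson(c³/6).

E[X] ≈ 4.43101; in regime p = Θ(1/n^{1}) E[X] stays bounded (at the triangle threshold p ~ 1/n).


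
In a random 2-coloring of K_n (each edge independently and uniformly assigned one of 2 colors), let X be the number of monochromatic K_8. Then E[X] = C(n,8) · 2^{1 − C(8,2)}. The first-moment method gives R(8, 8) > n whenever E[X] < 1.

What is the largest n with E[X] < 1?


We need C(n, 8) · 2^{1 − 28} < 1, i.e. C(n, 8) < 2^{28 − 1} = 134217728.
Check values of n near the boundary:
  n = 38: C(38, 8) = 48903492; 48903492 < 134217728? YES
  n = 39: C(39, 8) = 61523748; 61523748 < 134217728? YES
  n = 40: C(40, 8) = 76904685; 76904685 < 134217728? YES
  n = 41: C(41, 8) = 95548245; 95548245 < 134217728? YES
  n = 42: C(42, 8) = 118030185; 118030185 < 134217728? YES
  n = 43: C(43, 8) = 145008513; 145008513 < 134217728? NO
The largest n with C(n, 8) < 134217728 is n = 42 (where E[X] = 118030185/134217728 ≈ 0.8793934). Hence R(8, 8) > 42, i.e. R(8, 8) ≥ 43.

Largest n = 42; hence R(8, 8) > 42.


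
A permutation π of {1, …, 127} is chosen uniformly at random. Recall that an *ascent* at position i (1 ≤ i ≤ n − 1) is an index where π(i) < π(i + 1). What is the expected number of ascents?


Write X = Σ X_I over i = 1, …, 126, with X_I the indicator of one ascent.
There are 126 indicators.
For each fixed i, the pair (π(i), π(i+1)) is a uniformly random ordered pair of distinct values from {1, …, 127}; by symmetry P[π(i) < π(i+1)] = 1/2.
By linearity: E[X] = 126 · (1/2) = (127 − 1) · (1/2) = 63 ≈ 63.000000.

E[X] = 63 = 63.000000.


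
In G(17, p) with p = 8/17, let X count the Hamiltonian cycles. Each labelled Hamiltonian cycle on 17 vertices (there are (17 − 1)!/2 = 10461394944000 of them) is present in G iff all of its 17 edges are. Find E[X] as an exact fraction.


K_17 has (17 − 1)!/2 = 10461394944000 labelled Hamiltonian cycles.
For each such Hamiltonian cycle H, let X_H = 1 if all 17 edges of H are present in G. Then P[X_H = 1] = p^{17} = (8/17)^{17} = 2251799813685248/827240261886336764177.
Summing the indicators: E[X] = Σ_H E[X_H] = 10461394944000 · p^{17} = 10461394944000 · 2251799813685248/827240261886336764177 = 23556967185786995434586112000/827240261886336764177.
Numerically: E[X] ≈ 2.848e+07.

E[X] = 10461394944000 · (8/17)^{17} = 23556967185786995434586112000/827240261886336764177 ≈ 2.848e+07.


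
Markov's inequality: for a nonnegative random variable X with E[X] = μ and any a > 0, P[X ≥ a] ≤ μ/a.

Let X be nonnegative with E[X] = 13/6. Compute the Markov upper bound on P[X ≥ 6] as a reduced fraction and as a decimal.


μ = E[X] = 13/6, a = 6.
Markov: P[X ≥ 6] ≤ μ/a = (13/6)/6 = 13/36.
Numerically: ≈ 0.361.
(Since a = 6 > μ = 2.167, the bound 13/36 is < 1 and informative.)

P[X ≥ 6] ≤ 13/36 ≈ 0.361.


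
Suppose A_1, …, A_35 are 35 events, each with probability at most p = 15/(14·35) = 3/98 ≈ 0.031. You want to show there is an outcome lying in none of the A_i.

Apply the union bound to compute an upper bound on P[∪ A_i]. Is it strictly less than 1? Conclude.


Union bound: P[∪_{i=1}^{35} A_i] ≤ Σ_i P[A_i] ≤ 35·p = 35·(3/98) = 15/14.
Numerically: 15/14 ≈ 1.071.
Is 15/14 < 1? NO.
Since the bound 15/14 is ≥ 1, the union bound is uninformative here; it does NOT by itself certify existence.

35·p = 15/14 ≈ 1.071; existence NOT certified by the union bound.


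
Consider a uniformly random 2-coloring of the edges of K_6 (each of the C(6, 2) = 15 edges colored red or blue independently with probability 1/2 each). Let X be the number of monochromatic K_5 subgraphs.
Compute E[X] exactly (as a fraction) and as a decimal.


Let X = Σ_S X_S over the C(6, 5) = 6 subsets S of size 5, where X_S = 1 if the K_5 on S is monochromatic.
For a fixed S, the K_5 on S has C(5, 2) = 10 edges. P[all 10 edges red] = (1/2)^10, and likewise for blue, so P[monochromatic] = 2·(1/2)^10 = 2^{1 − 10} = 1/512.
By linearity: E[X] = C(6, 5) · 2^{1 − 10} = 6 · 1/512 = 3/256.
Numerically: E[X] ≈ 0.011719.

E[X] = C(6,5)·2^(1−C(5,2)) = 3/256 ≈ 0.011719.


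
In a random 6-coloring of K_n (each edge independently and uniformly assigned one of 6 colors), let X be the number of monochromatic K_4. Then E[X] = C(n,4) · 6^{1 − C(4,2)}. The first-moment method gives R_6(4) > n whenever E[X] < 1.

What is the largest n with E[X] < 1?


We need C(n, 4) · 6^{1 − 6} < 1, i.e. C(n, 4) < 6^{6 − 1} = 7776.
Check values of n near the boundary:
  n = 16: C(16, 4) = 1820; 1820 < 7776? YES
  n = 17: C(17, 4) = 2380; 2380 < 7776? YES
  n = 18: C(18, 4) = 3060; 3060 < 7776? YES
  n = 19: C(19, 4) = 3876; 3876 < 7776? YES
  n = 20: C(20, 4) = 4845; 4845 < 7776? YES
  n = 21: C(21, 4) = 5985; 5985 < 7776? YES
  n = 22: C(22, 4) = 7315; 7315 < 7776? YES
  n = 23: C(23, 4) = 8855; 8855 < 7776? NO
  n = 24: C(24, 4) = 10626; 10626 < 7776? NO
The largest n with C(n, 4) < 7776 is n = 22 (where E[X] = 7315/7776 ≈ 0.94072). Hence R_6(4) > 22, i.e. R_6(4) ≥ 23.

Largest n = 22; hence R_6(4) > 22.


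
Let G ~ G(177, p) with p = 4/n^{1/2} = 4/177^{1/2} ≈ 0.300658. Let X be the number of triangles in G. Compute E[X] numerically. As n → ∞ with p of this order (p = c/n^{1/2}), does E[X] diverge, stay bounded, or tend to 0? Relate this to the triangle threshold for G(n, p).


Number of potential triangles: C(177, 3) = 908600.
Each occurs with probability p³ ≈ (0.300658)³ ≈ 2.71781615e-02.
By linearity: E[X] = C(177, 3)·p³ ≈ 908600 · 2.71781615e-02 ≈ 24694.077507.
Since α = 1/2 < 1, p = c/n^{1/2} ≫ 1/n is above the triangle threshold p ~ 1/n. Asymptotically E[X] ~ (c³/6)·n^{3(1−α)} = (4³/6)·n^{1.5} → ∞; triangles are abundant w.h.p.

E[X] ≈ 24694.077507; in regime p = Θ(1/n^{1/2}) E[X] diverges (above the triangle threshold p ~ 1/n).


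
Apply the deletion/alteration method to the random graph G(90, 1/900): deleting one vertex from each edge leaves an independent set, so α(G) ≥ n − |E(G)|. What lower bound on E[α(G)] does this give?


E[|E(G)|] = C(90, 2)·p = 4005 · (1/900) = 89/20.
E[α(G)] ≥ n − E[|E(G)|] = 90 − 89/20 = 1711/20.
Numerically: ≈ 85.550000.
(This is only a lower bound; the true E[α(G)] may be larger.)

E[α(G)] ≥ 1711/20 ≈ 85.550000.


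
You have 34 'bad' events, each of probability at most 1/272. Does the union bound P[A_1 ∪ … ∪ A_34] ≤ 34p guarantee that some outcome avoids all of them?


Union bound: P[∪_{i=1}^{34} A_i] ≤ Σ_i P[A_i] ≤ 34·p = 34·(1/272) = 1/8.
Numerically: 1/8 ≈ 0.12500.
Is 1/8 < 1? YES.
Since P[∪ A_i] ≤ 1/8 < 1, the complement has P[∩ A_i^c] ≥ 1 − 1/8 = 7/8 > 0, so some outcome avoids every A_i.

34·p = 1/8 ≈ 0.12500; existence CERTIFIED by the union bound.


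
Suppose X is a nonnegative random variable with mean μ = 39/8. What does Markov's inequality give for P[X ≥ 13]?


μ = E[X] = 39/8, a = 13.
Markov: P[X ≥ 13] ≤ μ/a = (39/8)/13 = 3/8.
Numerically: ≈ 0.375000.
(Since a = 13 > μ = 4.875000, the bound 3/8 is < 1 and informative.)

P[X ≥ 13] ≤ 3/8 ≈ 0.375000.


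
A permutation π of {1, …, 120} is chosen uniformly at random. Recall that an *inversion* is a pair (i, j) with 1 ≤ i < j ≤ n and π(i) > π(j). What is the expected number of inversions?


Write X = Σ X_I over the C(120, 2) = 7140 pairs i < j, with X_I the indicator of one inversion.
There are 7140 indicators.
For each fixed pair i < j, the values π(i) and π(j) are two distinct elements of {1, …, 120} in uniformly random order; by symmetry P[π(i) > π(j)] = 1/2.
By linearity: E[X] = 7140 · (1/2) = C(120, 2) · (1/2) = 7140/2 = 3570 ≈ 3570.000000.

E[X] = 3570 = 3570.000000.


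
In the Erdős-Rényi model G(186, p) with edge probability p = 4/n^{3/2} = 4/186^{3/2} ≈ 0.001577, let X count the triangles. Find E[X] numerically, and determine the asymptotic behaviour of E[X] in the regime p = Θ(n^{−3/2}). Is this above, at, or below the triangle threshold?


Number of potential triangles: C(186, 3) = 1055240.
Each occurs with probability p³ ≈ (0.001577)³ ≈ 3.920773e-09.
By linearity: E[X] = C(186, 3)·p³ ≈ 1055240 · 3.920773e-09 ≈ 0.0041.
Since α = 3/2 > 1, p = c/n^{3/2} = o(1/n) is below the triangle threshold p ~ 1/n. Asymptotically E[X] ~ (c³/6)·n^{3(1−α)} = (4³/6)·n^{-1.5} → 0, so by Markov's inequality G has no triangles w.h.p.

E[X] ≈ 0.0041; in regime p = Θ(1/n^{3/2}) E[X] tends to 0 (below the triangle threshold p ~ 1/n).


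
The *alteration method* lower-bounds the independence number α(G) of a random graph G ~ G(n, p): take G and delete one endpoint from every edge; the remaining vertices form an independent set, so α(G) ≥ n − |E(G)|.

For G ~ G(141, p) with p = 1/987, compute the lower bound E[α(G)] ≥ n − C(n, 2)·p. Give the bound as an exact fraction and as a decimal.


E[|E(G)|] = C(141, 2)·p = 9870 · (1/987) = 10.
E[α(G)] ≥ n − E[|E(G)|] = 141 − 10 = 131.
Numerically: ≈ 131.000000.
(This is only a lower bound; the true E[α(G)] may be larger.)

E[α(G)] ≥ 131 ≈ 131.000000.


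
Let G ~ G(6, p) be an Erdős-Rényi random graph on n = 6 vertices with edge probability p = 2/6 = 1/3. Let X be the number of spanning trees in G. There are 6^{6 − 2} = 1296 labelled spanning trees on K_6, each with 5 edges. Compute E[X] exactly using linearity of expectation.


K_6 has 6^{6 − 2} = 1296 labelled spanning trees.
For each such spanning tree H, let X_H = 1 if all 5 edges of H are present in G. Then P[X_H = 1] = p^{5} = (1/3)^{5} = 1/243.
By linearity: E[X] = Σ_H E[X_H] = 1296 · p^{5} = 1296 · 1/243 = 16/3.
Numerically: E[X] ≈ 5.333.

E[X] = 1296 · (1/3)^{5} = 16/3 ≈ 5.333.


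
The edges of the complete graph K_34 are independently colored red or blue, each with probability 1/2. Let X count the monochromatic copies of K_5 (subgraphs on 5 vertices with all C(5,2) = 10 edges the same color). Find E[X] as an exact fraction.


Let X = Σ_S X_S over the C(34, 5) = 278256 subsets S of size 5, where X_S = 1 if the K_5 on S is monochromatic.
For a fixed S, the K_5 on S has C(5, 2) = 10 edges. P[all 10 edges red] = (1/2)^10, and likewise for blue, so P[monochromatic] = 2·(1/2)^10 = 2^{1 − 10} = 1/512.
By linearity of expectation: E[X] = C(34, 5) · 2^{1 − 10} = 278256 · 1/512 = 17391/32.
Numerically: E[X] ≈ 543.46875.

E[X] = C(34,5)·2^(1−C(5,2)) = 17391/32 ≈ 543.46875.


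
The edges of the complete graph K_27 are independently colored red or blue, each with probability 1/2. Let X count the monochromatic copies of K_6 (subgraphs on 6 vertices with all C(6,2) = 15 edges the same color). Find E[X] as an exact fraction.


Let X = Σ_S X_S over the C(27, 6) = 296010 subsets S of size 6, where X_S = 1 if the K_6 on S is monochromatic.
For a fixed S, the K_6 on S has C(6, 2) = 15 edges. P[all 15 edges red] = (1/2)^15, and likewise for blue, so P[monochromatic] = 2·(1/2)^15 = 2^{1 − 15} = 1/16384.
By linearity of expectation: E[X] = C(27, 6) · 2^{1 − 15} = 296010 · 1/16384 = 148005/8192.
Numerically: E[X] ≈ 18.067017.

E[X] = C(27,6)·2^(1−C(6,2)) = 148005/8192 ≈ 18.067017.


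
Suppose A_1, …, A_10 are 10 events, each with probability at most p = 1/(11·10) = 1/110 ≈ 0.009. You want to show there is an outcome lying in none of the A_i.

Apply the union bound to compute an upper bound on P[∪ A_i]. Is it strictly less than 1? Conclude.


Union bound: P[∪_{i=1}^{10} A_i] ≤ Σ_i P[A_i] ≤ 10·p = 10·(1/110) = 1/11.
Numerically: 1/11 ≈ 0.091.
Is 1/11 < 1? YES.
Since P[∪ A_i] ≤ 1/11 < 1, the complement has P[∩ A_i^c] ≥ 1 − 1/11 = 10/11 > 0, so some outcome avoids every A_i.

10·p = 1/11 ≈ 0.091; existence CERTIFIED by the union bound.


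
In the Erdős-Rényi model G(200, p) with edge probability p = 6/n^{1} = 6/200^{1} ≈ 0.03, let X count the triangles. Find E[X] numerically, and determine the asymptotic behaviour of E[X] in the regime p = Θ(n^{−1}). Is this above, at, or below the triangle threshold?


Number of potential triangles: C(200, 3) = 1313400.
Each occurs with probability p³ ≈ (0.03)³ ≈ 2.700000e-05.
By linearity: E[X] = C(200, 3)·p³ ≈ 1313400 · 2.700000e-05 ≈ 35.4618.
Here α = 1, so p = 6/n is exactly at the triangle threshold p ~ 1/n. Asymptotically E[X] → c³/6 = 6³/6 = 36 ≈ 36.0000, a bounded constant. In this regime the triangle count is asymptotically Poisson(c³/6).

E[X] ≈ 35.4618; in regime p = Θ(1/n^{1}) E[X] stays bounded (at the triangle threshold p ~ 1/n).


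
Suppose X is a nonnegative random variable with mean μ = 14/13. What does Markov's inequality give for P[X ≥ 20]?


μ = E[X] = 14/13, a = 20.
Markov: P[X ≥ 20] ≤ μ/a = (14/13)/20 = 7/130.
Numerically: ≈ 0.054.
(Since a = 20 > μ = 1.077, the bound 7/130 is < 1 and informative.)

P[X ≥ 20] ≤ 7/130 ≈ 0.054.


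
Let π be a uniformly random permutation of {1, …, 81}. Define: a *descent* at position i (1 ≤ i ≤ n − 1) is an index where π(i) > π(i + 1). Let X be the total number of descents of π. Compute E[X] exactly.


Write X = Σ X_I over i = 1, …, 80, with X_I the indicator of one descent.
There are 80 indicators.
For each fixed i, the pair (π(i), π(i+1)) is a uniformly random ordered pair of distinct values from {1, …, 81}; by symmetry P[π(i) > π(i+1)] = 1/2.
By linearity: E[X] = 80 · (1/2) = (81 − 1) · (1/2) = 40 ≈ 40.00000.

E[X] = 40 = 40.00000.


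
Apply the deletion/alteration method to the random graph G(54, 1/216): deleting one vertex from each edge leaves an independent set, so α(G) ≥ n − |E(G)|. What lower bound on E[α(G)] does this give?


E[|E(G)|] = C(54, 2)·p = 1431 · (1/216) = 53/8.
E[α(G)] ≥ n − E[|E(G)|] = 54 − 53/8 = 379/8.
Numerically: ≈ 47.375000.
(This is only a lower bound; the true E[α(G)] may be larger.)

E[α(G)] ≥ 379/8 ≈ 47.375000.


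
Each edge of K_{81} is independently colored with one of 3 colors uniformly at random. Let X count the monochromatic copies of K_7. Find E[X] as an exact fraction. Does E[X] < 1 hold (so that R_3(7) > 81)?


E[X] = C(81, 7) · 3^{1 − 21} = 3477216600 · 3^{−20} = 3477216600/3486784401.
As a reduced fraction: E[X] = 42928600/43046721 ≈ 0.9973.
Is E[X] < 1? YES.
Since E[X] < 1, there exists a 3-coloring of K_{81} with no monochromatic K_7; hence R_3(7) > 81.

E[X] = 42928600/43046721 ≈ 0.9973; E[X] < 1, so R_3(7) > 81.


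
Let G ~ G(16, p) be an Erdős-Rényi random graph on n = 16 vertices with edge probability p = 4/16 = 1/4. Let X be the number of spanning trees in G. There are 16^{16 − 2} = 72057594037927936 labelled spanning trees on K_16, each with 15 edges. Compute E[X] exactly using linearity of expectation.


K_16 has 16^{16 − 2} = 72057594037927936 labelled spanning trees.
For each such spanning tree H, let X_H = 1 if all 15 edges of H are present in G. Then P[X_H = 1] = p^{15} = (1/4)^{15} = 1/1073741824.
By linearity of expectation: E[X] = Σ_H E[X_H] = 72057594037927936 · p^{15} = 72057594037927936 · 1/1073741824 = 67108864.
Numerically: E[X] ≈ 6.71e+07.

E[X] = 72057594037927936 · (1/4)^{15} = 67108864 ≈ 6.71e+07.


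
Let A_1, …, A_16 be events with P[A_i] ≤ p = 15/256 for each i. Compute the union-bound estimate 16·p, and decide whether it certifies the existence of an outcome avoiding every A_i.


Union bound: P[∪_{i=1}^{16} A_i] ≤ Σ_i P[A_i] ≤ 16·p = 16·(15/256) = 15/16.
Numerically: 15/16 ≈ 0.93750.
Is 15/16 < 1? YES.
Since P[∪ A_i] ≤ 15/16 < 1, the complement has P[∩ A_i^c] ≥ 1 − 15/16 = 1/16 > 0, so some outcome avoids every A_i.

16·p = 15/16 ≈ 0.93750; existence CERTIFIED by the union bound.


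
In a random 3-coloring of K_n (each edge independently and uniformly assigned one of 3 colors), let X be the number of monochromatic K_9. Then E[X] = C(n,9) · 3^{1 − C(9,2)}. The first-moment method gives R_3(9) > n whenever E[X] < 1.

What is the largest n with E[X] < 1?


We need C(n, 9) · 3^{1 − 36} < 1, i.e. C(n, 9) < 3^{36 − 1} = 50031545098999707.
Check values of n near the boundary:
  n = 295: C(295, 9) = 41221140106119260; 41221140106119260 < 50031545098999707? YES
  n = 296: C(296, 9) = 42513789098994080; 42513789098994080 < 50031545098999707? YES
  n = 297: C(297, 9) = 43842345008337645; 43842345008337645 < 50031545098999707? YES
  n = 298: C(298, 9) = 45207677551849890; 45207677551849890 < 50031545098999707? YES
  n = 299: C(299, 9) = 46610674441390059; 46610674441390059 < 50031545098999707? YES
  n = 300: C(300, 9) = 48052241692154700; 48052241692154700 < 50031545098999707? YES
  n = 301: C(301, 9) = 49533303936090975; 49533303936090975 < 50031545098999707? YES
  n = 302: C(302, 9) = 51054804739588650; 51054804739588650 < 50031545098999707? NO
The largest n with C(n, 9) < 50031545098999707 is n = 301 (where E[X] = 16511101312030325/16677181699666569 ≈ 0.990). Hence R_3(9) > 301, i.e. R_3(9) ≥ 302.

Largest n = 301; hence R_3(9) > 301.


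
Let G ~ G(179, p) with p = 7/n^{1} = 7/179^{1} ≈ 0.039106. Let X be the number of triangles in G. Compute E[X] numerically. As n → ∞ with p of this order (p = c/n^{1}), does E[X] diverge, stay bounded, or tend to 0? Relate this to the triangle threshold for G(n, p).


Number of potential triangles: C(179, 3) = 939929.
Each occurs with probability p³ ≈ (0.039106)³ ≈ 5.9804660e-05.
By linearity: E[X] = C(179, 3)·p³ ≈ 939929 · 5.9804660e-05 ≈ 56.21213.
Here α = 1, so p = 7/n is exactly at the triangle threshold p ~ 1/n. Asymptotically E[X] → c³/6 = 7³/6 = 343/6 ≈ 57.16667, a bounded constant. In this regime the triangle count is asymptotically Poisson(c³/6).

E[X] ≈ 56.21213; in regime p = Θ(1/n^{1}) E[X] stays bounded (at the triangle threshold p ~ 1/n).


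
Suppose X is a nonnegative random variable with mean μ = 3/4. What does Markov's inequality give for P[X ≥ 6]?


μ = E[X] = 3/4, a = 6.
Markov: P[X ≥ 6] ≤ μ/a = (3/4)/6 = 1/8.
Numerically: ≈ 0.1250.
(Since a = 6 > μ = 0.7500, the bound 1/8 is < 1 and informative.)

P[X ≥ 6] ≤ 1/8 ≈ 0.1250.


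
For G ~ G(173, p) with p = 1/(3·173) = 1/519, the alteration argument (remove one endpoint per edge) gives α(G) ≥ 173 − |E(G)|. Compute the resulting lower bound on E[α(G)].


E[|E(G)|] = C(173, 2)·p = 14878 · (1/519) = 86/3.
E[α(G)] ≥ n − E[|E(G)|] = 173 − 86/3 = 433/3.
Numerically: ≈ 144.333.
(This is only a lower bound; the true E[α(G)] may be larger.)

E[α(G)] ≥ 433/3 ≈ 144.333.


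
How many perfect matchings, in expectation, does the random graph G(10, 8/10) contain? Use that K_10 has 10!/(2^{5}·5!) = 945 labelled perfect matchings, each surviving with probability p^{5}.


K_10 has 10!/(2^{5}·5!) = 945 labelled perfect matchings.
For each such perfect matching H, let X_H = 1 if all 5 edges of H are present in G. Then P[X_H = 1] = p^{5} = (4/5)^{5} = 1024/3125.
By linearity: E[X] = Σ_H E[X_H] = 945 · p^{5} = 945 · 1024/3125 = 193536/625.
Numerically: E[X] ≈ 309.7.

E[X] = 945 · (4/5)^{5} = 193536/625 ≈ 309.7.


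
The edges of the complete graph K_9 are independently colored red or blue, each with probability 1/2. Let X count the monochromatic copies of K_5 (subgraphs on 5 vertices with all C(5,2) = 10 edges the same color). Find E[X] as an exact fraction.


Let X = Σ_S X_S over the C(9, 5) = 126 subsets S of size 5, where X_S = 1 if the K_5 on S is monochromatic.
For a fixed S, the K_5 on S has C(5, 2) = 10 edges. P[all 10 edges red] = (1/2)^10, and likewise for blue, so P[monochromatic] = 2·(1/2)^10 = 2^{1 − 10} = 1/512.
Summing: E[X] = C(9, 5) · 2^{1 − 10} = 126 · 1/512 = 63/256.
Numerically: E[X] ≈ 0.246094.

E[X] = C(9,5)·2^(1−C(5,2)) = 63/256 ≈ 0.246094.


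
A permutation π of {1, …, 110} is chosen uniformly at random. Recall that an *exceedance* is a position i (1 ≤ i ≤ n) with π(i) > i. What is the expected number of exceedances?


Write X = Σ_{i=1}^{110} X_i, where X_i = 1_{π(i) > i}.
For each fixed i, π(i) is uniform over {1, …, 110} (marginal of a uniform permutation), so P[π(i) > i] = (n − i)/n. Summing: Σ_{i=1}^{110} (n − i)/n = (0 + 1 + … + 109)/110 = 110(110 − 1)/(2·110) = (110 − 1)/2.
Hence E[X] = Σ_{i=1}^{110} (110 − i)/110 = 109/2 ≈ 54.50000.

E[X] = 109/2 = 54.50000.


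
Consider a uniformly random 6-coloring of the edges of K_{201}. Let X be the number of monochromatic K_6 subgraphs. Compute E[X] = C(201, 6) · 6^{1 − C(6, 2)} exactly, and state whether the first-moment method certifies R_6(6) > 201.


E[X] = C(201, 6) · 6^{1 − 15} = 84944276340 · 6^{−14} = 84944276340/78364164096.
As a reduced fraction: E[X] = 7078689695/6530347008 ≈ 1.08397.
Is E[X] < 1? NO.
Since E[X] ≥ 1, the first-moment bound is inconclusive at n = 201; it does NOT by itself certify R_6(6) > 201.

E[X] = 7078689695/6530347008 ≈ 1.08397; E[X] ≥ 1; first-moment method inconclusive here.


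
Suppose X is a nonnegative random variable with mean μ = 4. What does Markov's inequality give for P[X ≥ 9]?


μ = E[X] = 4, a = 9.
Markov: P[X ≥ 9] ≤ μ/a = (4)/9 = 4/9.
Numerically: ≈ 0.444.
(Since a = 9 > μ = 4.000, the bound 4/9 is < 1 and informative.)

P[X ≥ 9] ≤ 4/9 ≈ 0.444.


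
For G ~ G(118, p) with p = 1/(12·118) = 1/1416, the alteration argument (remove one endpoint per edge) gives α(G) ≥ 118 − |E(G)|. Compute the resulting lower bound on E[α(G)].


E[|E(G)|] = C(118, 2)·p = 6903 · (1/1416) = 39/8.
E[α(G)] ≥ n − E[|E(G)|] = 118 − 39/8 = 905/8.
Numerically: ≈ 113.125000.
(This is only a lower bound; the true E[α(G)] may be larger.)

E[α(G)] ≥ 905/8 ≈ 113.125000.


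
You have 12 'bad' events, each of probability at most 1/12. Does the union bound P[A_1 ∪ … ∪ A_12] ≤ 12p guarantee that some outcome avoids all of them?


Union bound: P[∪_{i=1}^{12} A_i] ≤ Σ_i P[A_i] ≤ 12·p = 12·(1/12) = 1.
Numerically: 1 ≈ 1.0000.
Is 1 < 1? NO.
Since the bound 1 is ≥ 1, the union bound is uninformative here; it does NOT by itself certify existence.

12·p = 1 ≈ 1.0000; existence NOT certified by the union bound.


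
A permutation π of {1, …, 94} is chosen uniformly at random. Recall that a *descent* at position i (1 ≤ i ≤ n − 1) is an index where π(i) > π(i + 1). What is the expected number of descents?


Write X = Σ X_I over i = 1, …, 93, with X_I the indicator of one descent.
There are 93 indicators.
For each fixed i, the pair (π(i), π(i+1)) is a uniformly random ordered pair of distinct values from {1, …, 94}; by symmetry P[π(i) > π(i+1)] = 1/2.
By linearity: E[X] = 93 · (1/2) = (94 − 1) · (1/2) = 93/2 ≈ 46.50000.

E[X] = 93/2 = 46.50000.


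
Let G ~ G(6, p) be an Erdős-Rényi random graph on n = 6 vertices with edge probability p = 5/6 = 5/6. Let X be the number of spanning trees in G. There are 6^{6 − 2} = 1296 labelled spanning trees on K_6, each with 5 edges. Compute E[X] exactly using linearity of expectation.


K_6 has 6^{6 − 2} = 1296 labelled spanning trees.
For each such spanning tree H, let X_H = 1 if all 5 edges of H are present in G. Then P[X_H = 1] = p^{5} = (5/6)^{5} = 3125/7776.
By linearity of expectation: E[X] = Σ_H E[X_H] = 1296 · p^{5} = 1296 · 3125/7776 = 3125/6.
Numerically: E[X] ≈ 520.83.

E[X] = 1296 · (5/6)^{5} = 3125/6 ≈ 520.83.


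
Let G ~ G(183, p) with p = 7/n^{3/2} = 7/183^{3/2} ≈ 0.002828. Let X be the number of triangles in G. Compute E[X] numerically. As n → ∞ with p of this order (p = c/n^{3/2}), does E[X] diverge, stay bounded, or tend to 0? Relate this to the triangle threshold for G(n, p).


Number of potential triangles: C(183, 3) = 1004731.
Each occurs with probability p³ ≈ (0.002828)³ ≈ 2.260811e-08.
By linearity: E[X] = C(183, 3)·p³ ≈ 1004731 · 2.260811e-08 ≈ 0.0227.
Since α = 3/2 > 1, p = c/n^{3/2} = o(1/n) is below the triangle threshold p ~ 1/n. Asymptotically E[X] ~ (c³/6)·n^{3(1−α)} = (7³/6)·n^{-1.5} → 0, so by Markov's inequality G has no triangles w.h.p.

E[X] ≈ 0.0227; in regime p = Θ(1/n^{3/2}) E[X] tends to 0 (below the triangle threshold p ~ 1/n).


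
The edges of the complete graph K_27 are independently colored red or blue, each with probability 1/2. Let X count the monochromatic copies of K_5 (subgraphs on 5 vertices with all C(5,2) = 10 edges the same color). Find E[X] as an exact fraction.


Let X = Σ_S X_S over the C(27, 5) = 80730 subsets S of size 5, where X_S = 1 if the K_5 on S is monochromatic.
For a fixed S, the K_5 on S has C(5, 2) = 10 edges. P[all 10 edges red] = (1/2)^10, and likewise for blue, so P[monochromatic] = 2·(1/2)^10 = 2^{1 − 10} = 1/512.
By linearity of expectation: E[X] = C(27, 5) · 2^{1 − 10} = 80730 · 1/512 = 40365/256.
Numerically: E[X] ≈ 157.6758.

E[X] = C(27,5)·2^(1−C(5,2)) = 40365/256 ≈ 157.6758.


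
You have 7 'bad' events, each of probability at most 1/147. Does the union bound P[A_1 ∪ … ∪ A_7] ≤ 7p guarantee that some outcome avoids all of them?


Union bound: P[∪_{i=1}^{7} A_i] ≤ Σ_i P[A_i] ≤ 7·p = 7·(1/147) = 1/21.
Numerically: 1/21 ≈ 0.048.
Is 1/21 < 1? YES.
Since P[∪ A_i] ≤ 1/21 < 1, the complement has P[∩ A_i^c] ≥ 1 − 1/21 = 20/21 > 0, so some outcome avoids every A_i.

7·p = 1/21 ≈ 0.048; existence CERTIFIED by the union bound.


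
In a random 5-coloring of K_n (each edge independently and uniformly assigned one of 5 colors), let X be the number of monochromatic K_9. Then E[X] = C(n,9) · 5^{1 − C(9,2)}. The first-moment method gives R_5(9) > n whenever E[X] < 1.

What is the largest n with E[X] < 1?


We need C(n, 9) · 5^{1 − 36} < 1, i.e. C(n, 9) < 5^{36 − 1} = 2910383045673370361328125.
Check values of n near the boundary:
  n = 2167: C(2167, 9) = 2855899084841489792706810; 2855899084841489792706810 < 2910383045673370361328125? YES
  n = 2168: C(2168, 9) = 2867804175977929537095120; 2867804175977929537095120 < 2910383045673370361328125? YES
  n = 2169: C(2169, 9) = 2879753360044504243499683; 2879753360044504243499683 < 2910383045673370361328125? YES
  n = 2170: C(2170, 9) = 2891746779868845075610510; 2891746779868845075610510 < 2910383045673370361328125? YES
  n = 2171: C(2171, 9) = 2903784578674959601827205; 2903784578674959601827205 < 2910383045673370361328125? YES
  n = 2172: C(2172, 9) = 2915866900084148060642020; 2915866900084148060642020 < 2910383045673370361328125? NO
  n = 2173: C(2173, 9) = 2927993888115921319674265; 2927993888115921319674265 < 2910383045673370361328125? NO
The largest n with C(n, 9) < 2910383045673370361328125 is n = 2171 (where E[X] = 580756915734991920365441/582076609134674072265625 ≈ 0.9977328). Hence R_5(9) > 2171, i.e. R_5(9) ≥ 2172.

Largest n = 2171; hence R_5(9) > 2171.


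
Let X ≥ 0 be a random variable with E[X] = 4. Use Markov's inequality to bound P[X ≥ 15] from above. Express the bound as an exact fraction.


μ = E[X] = 4, a = 15.
Markov: P[X ≥ 15] ≤ μ/a = (4)/15 = 4/15.
Numerically: ≈ 0.267.
(Since a = 15 > μ = 4.000, the bound 4/15 is < 1 and informative.)

P[X ≥ 15] ≤ 4/15 ≈ 0.267.


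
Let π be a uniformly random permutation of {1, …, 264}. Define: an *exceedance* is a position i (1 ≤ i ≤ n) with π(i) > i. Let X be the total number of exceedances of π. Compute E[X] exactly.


Write X = Σ_{i=1}^{264} X_i, where X_i = 1_{π(i) > i}.
For each fixed i, π(i) is uniform over {1, …, 264} (marginal of a uniform permutation), so P[π(i) > i] = (n − i)/n. Summing: Σ_{i=1}^{264} (n − i)/n = (0 + 1 + … + 263)/264 = 264(264 − 1)/(2·264) = (264 − 1)/2.
Hence E[X] = Σ_{i=1}^{264} (264 − i)/264 = 263/2 ≈ 131.500.

E[X] = 263/2 = 131.500.


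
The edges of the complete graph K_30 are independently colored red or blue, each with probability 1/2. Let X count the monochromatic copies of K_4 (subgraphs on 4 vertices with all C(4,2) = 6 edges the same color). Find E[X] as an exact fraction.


Let X = Σ_S X_S over the C(30, 4) = 27405 subsets S of size 4, where X_S = 1 if the K_4 on S is monochromatic.
For a fixed S, the K_4 on S has C(4, 2) = 6 edges. P[all 6 edges red] = (1/2)^6, and likewise for blue, so P[monochromatic] = 2·(1/2)^6 = 2^{1 − 6} = 1/32.
By linearity of expectation: E[X] = C(30, 4) · 2^{1 − 6} = 27405 · 1/32 = 27405/32.
Numerically: E[X] ≈ 856.40625.

E[X] = C(30,4)·2^(1−C(4,2)) = 27405/32 ≈ 856.40625.


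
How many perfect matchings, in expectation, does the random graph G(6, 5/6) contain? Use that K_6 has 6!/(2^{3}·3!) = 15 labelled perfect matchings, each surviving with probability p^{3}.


K_6 has 6!/(2^{3}·3!) = 15 labelled perfect matchings.
For each such perfect matching H, let X_H = 1 if all 3 edges of H are present in G. Then P[X_H = 1] = p^{3} = (5/6)^{3} = 125/216.
By linearity: E[X] = Σ_H E[X_H] = 15 · p^{3} = 15 · 125/216 = 625/72.
Numerically: E[X] ≈ 8.68056.

E[X] = 15 · (5/6)^{3} = 625/72 ≈ 8.68056.


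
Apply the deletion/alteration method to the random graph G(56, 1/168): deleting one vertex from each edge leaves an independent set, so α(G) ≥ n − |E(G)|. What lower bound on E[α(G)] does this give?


E[|E(G)|] = C(56, 2)·p = 1540 · (1/168) = 55/6.
E[α(G)] ≥ n − E[|E(G)|] = 56 − 55/6 = 281/6.
Numerically: ≈ 46.8333.
(This is only a lower bound; the true E[α(G)] may be larger.)

E[α(G)] ≥ 281/6 ≈ 46.8333.


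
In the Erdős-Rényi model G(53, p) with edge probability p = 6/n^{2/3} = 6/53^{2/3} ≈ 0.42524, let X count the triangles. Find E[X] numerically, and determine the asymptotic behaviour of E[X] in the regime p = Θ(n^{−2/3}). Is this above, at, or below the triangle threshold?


Number of potential triangles: C(53, 3) = 23426.
Each occurs with probability p³ ≈ (0.42524)³ ≈ 7.68956924e-02.
By linearity: E[X] = C(53, 3)·p³ ≈ 23426 · 7.68956924e-02 ≈ 1801.358491.
Since α = 2/3 < 1, p = c/n^{2/3} ≫ 1/n is above the triangle threshold p ~ 1/n. Asymptotically E[X] ~ (c³/6)·n^{3(1−α)} = (6³/6)·n^{1} → ∞; triangles are abundant w.h.p.

E[X] ≈ 1801.358491; in regime p = Θ(1/n^{2/3}) E[X] diverges (above the triangle threshold p ~ 1/n).


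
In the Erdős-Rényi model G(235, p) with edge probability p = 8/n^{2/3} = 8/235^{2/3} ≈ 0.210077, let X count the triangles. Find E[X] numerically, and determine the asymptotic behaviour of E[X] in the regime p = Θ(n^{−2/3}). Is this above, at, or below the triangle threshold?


Number of potential triangles: C(235, 3) = 2135445.
Each occurs with probability p³ ≈ (0.210077)³ ≈ 9.27116342e-03.
By linearity: E[X] = C(235, 3)·p³ ≈ 2135445 · 9.27116342e-03 ≈ 19798.059574.
Since α = 2/3 < 1, p = c/n^{2/3} ≫ 1/n is above the triangle threshold p ~ 1/n. Asymptotically E[X] ~ (c³/6)·n^{3(1−α)} = (8³/6)·n^{1} → ∞; triangles are abundant w.h.p.

E[X] ≈ 19798.059574; in regime p = Θ(1/n^{2/3}) E[X] diverges (above the triangle threshold p ~ 1/n).


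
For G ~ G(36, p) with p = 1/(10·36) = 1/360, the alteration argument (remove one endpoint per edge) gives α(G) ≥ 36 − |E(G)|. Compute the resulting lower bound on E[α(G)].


E[|E(G)|] = C(36, 2)·p = 630 · (1/360) = 7/4.
E[α(G)] ≥ n − E[|E(G)|] = 36 − 7/4 = 137/4.
Numerically: ≈ 34.25000.
(This is only a lower bound; the true E[α(G)] may be larger.)

E[α(G)] ≥ 137/4 ≈ 34.25000.


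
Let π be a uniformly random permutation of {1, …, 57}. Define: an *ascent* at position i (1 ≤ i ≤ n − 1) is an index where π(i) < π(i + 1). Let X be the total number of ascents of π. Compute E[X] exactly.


Write X = Σ X_I over i = 1, …, 56, with X_I the indicator of one ascent.
There are 56 indicators.
For each fixed i, the pair (π(i), π(i+1)) is a uniformly random ordered pair of distinct values from {1, …, 57}; by symmetry P[π(i) < π(i+1)] = 1/2.
By linearity: E[X] = 56 · (1/2) = (57 − 1) · (1/2) = 28 ≈ 28.000.

E[X] = 28 = 28.000.


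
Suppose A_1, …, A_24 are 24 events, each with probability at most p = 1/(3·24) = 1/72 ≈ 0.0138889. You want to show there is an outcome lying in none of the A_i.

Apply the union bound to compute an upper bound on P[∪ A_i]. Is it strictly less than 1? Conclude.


Union bound: P[∪_{i=1}^{24} A_i] ≤ Σ_i P[A_i] ≤ 24·p = 24·(1/72) = 1/3.
Numerically: 1/3 ≈ 0.3333333.
Is 1/3 < 1? YES.
Since P[∪ A_i] ≤ 1/3 < 1, the complement has P[∩ A_i^c] ≥ 1 − 1/3 = 2/3 > 0, so some outcome avoids every A_i.

24·p = 1/3 ≈ 0.3333333; existence CERTIFIED by the union bound.
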